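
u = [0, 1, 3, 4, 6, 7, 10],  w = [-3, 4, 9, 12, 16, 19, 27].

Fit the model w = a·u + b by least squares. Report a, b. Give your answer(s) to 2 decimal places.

a = 2.79, b = -0.38

Setting ∂/∂a … = 0 gives: 211·a + 31·b = 578;  31·a + 7·b = 84.
(Σu·u = 211, Σu = 31, Σ1 = 7, Σu·w = 578, Σw = 84.)
Determinant 211·7 − 31² = 516.
a = (578·7 − 31·84)/516 = 721/258; b = (211·84 − 31·578)/516 = -97/258.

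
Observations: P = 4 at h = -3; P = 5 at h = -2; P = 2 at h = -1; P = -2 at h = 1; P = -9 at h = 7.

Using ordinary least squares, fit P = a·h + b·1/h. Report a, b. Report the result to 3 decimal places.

Sums needed: Σh·h = 64, Σh·1/h = 5, Σ1/h·1/h = 4201/1764.
For XᵀP: Σh·P = -89, Σ1/h·P = -383/42.
Δ = 64·(4201/1764) − 5² = 56191/441.
a = ((-89)·(4201/1764) − 5·(-383/42))/(56191/441) = -293459/224764; b = (64·(-383/42) − 5·(-89))/(56191/441) = -61131/56191.

a = -1.306, b = -1.088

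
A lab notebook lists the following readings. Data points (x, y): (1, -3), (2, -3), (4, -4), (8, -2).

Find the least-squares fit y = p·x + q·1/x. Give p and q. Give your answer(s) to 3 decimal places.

p = -0.325, q = -3.352

With design matrix M, MᵀM = [[85, 4]; [4, 85/64]] and Mᵀy = [-41, -23/4]ᵀ.
Determinant 85·(85/64) − 4² = 6201/64.
p = ((-41)·(85/64) − 4·(-23/4))/(6201/64) = -671/2067; q = (85·(-23/4) − 4·(-41))/(6201/64) = -6928/2067.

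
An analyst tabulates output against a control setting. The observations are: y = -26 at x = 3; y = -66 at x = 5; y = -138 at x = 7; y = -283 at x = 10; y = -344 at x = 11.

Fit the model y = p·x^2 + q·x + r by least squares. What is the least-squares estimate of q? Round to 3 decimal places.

q = 2.590

The normal equations are: 27748·p + 2826·q + 304·r = -78570;  2826·p + 304·q + 36·r = -7988;  304·p + 36·q + 5·r = -857.
Solving the 3×3 system (Gaussian elimination) gives p = -34288/11299, q = 29269/11299, r = -62675/11299.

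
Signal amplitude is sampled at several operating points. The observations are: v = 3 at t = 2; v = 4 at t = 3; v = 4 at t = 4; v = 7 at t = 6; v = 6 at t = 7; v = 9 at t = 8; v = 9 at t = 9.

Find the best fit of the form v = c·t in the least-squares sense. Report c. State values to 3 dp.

c = 1.046

Forming XᵀX = [[259]] and Xᵀv = [271]ᵀ gives XᵀX·[c]ᵀ = Xᵀv.
Hence c = 271 / 259 ≈ 1.04633.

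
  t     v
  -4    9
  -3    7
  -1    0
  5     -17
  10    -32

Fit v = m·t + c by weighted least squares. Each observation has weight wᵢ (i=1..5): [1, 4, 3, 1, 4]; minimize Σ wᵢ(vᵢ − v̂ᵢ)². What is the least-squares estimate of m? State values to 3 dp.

From the data, Σwᵢ·t·t = 480, Σwᵢ·t = 26, Σwᵢ·1 = 13.
And Σwᵢ·t·v = -1485, Σwᵢ·v = -108.
AᵀWA·[m, c]ᵀ = AᵀWv becomes [[480, 26]; [26, 13]]·[m, c]ᵀ = [-1485, -108]ᵀ.
Eliminating c: 13·(row 1) − 26·(row 2) gives 5564·m = 13·(-1485) − 26·(-108) = -16497, so m = -1269/428.
Then c = ((-108) − 26·(-1269/428))/13 = -6615/2782.

m = -2.965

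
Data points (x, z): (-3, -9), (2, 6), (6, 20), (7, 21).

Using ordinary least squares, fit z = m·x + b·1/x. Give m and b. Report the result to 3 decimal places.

m = 3.148, b = -0.636

The normal system MᵀM·[m, b]ᵀ = Mᵀz is [[98, 4]; [4, 361/882]]·[m, b]ᵀ = [306, 37/3]ᵀ.
Eliminating b: (361/882)·(row 1) − 4·(row 2) gives (217/9)·m = (361/882)·306 − 4·(37/3) = 11159/147, so m = 33477/10633.
Then b = ((37/3) − 4·(33477/10633))/(361/882) = -138/217.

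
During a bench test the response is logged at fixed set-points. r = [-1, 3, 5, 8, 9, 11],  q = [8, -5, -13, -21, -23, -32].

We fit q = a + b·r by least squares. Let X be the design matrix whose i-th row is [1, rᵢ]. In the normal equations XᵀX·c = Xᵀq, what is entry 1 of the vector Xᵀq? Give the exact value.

-86

Entry 1 ↔ basis 1, so (Xᵀq)_{1} = Σᵢ qᵢ = (1)·(8) + (1)·(-5) + (1)·(-13) + (1)·(-21) + (1)·(-23) + (1)·(-32) = -86.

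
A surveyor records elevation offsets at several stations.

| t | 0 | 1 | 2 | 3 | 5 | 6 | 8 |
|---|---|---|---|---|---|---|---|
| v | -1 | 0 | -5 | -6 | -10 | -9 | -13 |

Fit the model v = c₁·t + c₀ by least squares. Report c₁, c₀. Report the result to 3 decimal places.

Compute the Gram sums: Σt·t = 139, Σt = 25, Σ1 = 7.
For Aᵀv: Σt·v = -236, Σv = -44.
Normal equations: [[139, 25]; [25, 7]]·[c₁, c₀]ᵀ = [-236, -44]ᵀ.
Eliminating c₀: 7·(row 1) − 25·(row 2) gives 348·c₁ = 7·(-236) − 25·(-44) = -552, so c₁ = -46/29.
Then c₀ = ((-44) − 25·(-46/29))/7 = -18/29.

c₁ = -1.586, c₀ = -0.621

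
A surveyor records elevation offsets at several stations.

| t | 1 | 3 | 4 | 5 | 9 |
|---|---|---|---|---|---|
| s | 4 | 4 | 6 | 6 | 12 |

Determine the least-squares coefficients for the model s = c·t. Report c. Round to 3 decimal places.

From the data, Σt·t = 132.
Moment sums: Σt·s = 178.
XᵀX·[c]ᵀ = Xᵀs becomes [[132]]·[c]ᵀ = [178]ᵀ.
c = 178/132 = 1.34848.

c = 1.348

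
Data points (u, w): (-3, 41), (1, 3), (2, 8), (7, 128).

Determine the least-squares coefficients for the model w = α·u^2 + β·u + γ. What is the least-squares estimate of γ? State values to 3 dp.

Normal-equation sums: Σu^2·u^2 = 2499, Σu^2·u = 325, Σu^2 = 63, Σu·u = 63, Σu = 7, Σ1 = 4.
For Aᵀw: Σu^2·w = 6676, Σu·w = 792, Σw = 180.
So AᵀA·[α, β, γ]ᵀ = Aᵀw: [[2499, 325, 63]; [325, 63, 7]; [63, 7, 4]]·[α, β, γ]ᵀ = [6676, 792, 180]ᵀ.
Inverting the 3×3 Gram matrix, [α, β, γ]ᵀ = [18499/6070, -21227/6070, 9469/3035]ᵀ.

γ = 3.120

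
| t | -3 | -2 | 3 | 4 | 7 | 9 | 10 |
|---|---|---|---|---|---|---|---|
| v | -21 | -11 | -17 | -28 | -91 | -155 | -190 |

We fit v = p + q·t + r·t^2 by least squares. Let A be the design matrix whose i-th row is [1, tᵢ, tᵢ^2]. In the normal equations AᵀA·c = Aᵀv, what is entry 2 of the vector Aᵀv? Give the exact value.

-4010

Entry 2 ↔ basis t, so (Aᵀv)_{2} = Σᵢ (t)·vᵢ = (-3)·(-21) + (-2)·(-11) + (3)·(-17) + (4)·(-28) + (7)·(-91) + (9)·(-155) + (10)·(-190) = -4010.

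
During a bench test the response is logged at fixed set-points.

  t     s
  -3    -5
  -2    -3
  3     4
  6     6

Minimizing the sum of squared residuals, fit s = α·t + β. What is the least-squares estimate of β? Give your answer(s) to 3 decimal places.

β = -0.741

XᵀX·[α, β]ᵀ = Xᵀs reads: 58·α + 4·β = 69;  4·α + 4·β = 2.
(Σt·t = 58, Σt = 4, Σ1 = 4, Σt·s = 69, Σs = 2.)
det = 58·4 − 4² = 216.
α = (69·4 − 4·2)/216 = 67/54; β = (58·2 − 4·69)/216 = -20/27.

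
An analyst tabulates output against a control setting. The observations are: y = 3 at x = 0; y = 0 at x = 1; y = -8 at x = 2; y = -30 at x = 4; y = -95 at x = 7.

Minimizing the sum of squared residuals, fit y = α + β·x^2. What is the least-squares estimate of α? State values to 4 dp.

α = 1.6612

Forming AᵀA = [[5, 70]; [70, 2674]] and Aᵀy = [-130, -5167]ᵀ gives AᵀA·[α, β]ᵀ = Aᵀy.
Eliminating β: 2674·(row 1) − 70·(row 2) gives 8470·α = 2674·(-130) − 70·(-5167) = 14070, so α = 201/121.
Then β = ((-5167) − 70·(201/121))/2674 = -3347/1694.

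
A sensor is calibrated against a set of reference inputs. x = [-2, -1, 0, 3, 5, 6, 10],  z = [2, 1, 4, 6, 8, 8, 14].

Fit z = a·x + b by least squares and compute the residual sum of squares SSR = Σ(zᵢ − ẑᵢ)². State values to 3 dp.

SSR = 4.857

Forming AᵀA = [[175, 21]; [21, 7]] and Aᵀz = [241, 43]ᵀ gives AᵀA·[a, b]ᵀ = Aᵀz.
Determinant 175·7 − 21² = 784.
a = (241·7 − 21·43)/784 = 1; b = (175·43 − 21·241)/784 = 22/7.
Residuals: 6/7, -8/7, 6/7, -1/7, -1/7, -8/7, 6/7; SSR = 34/7.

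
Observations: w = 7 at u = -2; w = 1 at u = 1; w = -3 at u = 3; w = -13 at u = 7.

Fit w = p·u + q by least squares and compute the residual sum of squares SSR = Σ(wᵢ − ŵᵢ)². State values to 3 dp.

SSR = 0.889

Normal-equation sums: Σu·u = 63, Σu = 9, Σ1 = 4.
And Σu·w = -113, Σw = -8.
Normal equations: [[63, 9]; [9, 4]]·[p, q]ᵀ = [-113, -8]ᵀ.
det = 63·4 − 9² = 171.
p = ((-113)·4 − 9·(-8))/171 = -20/9; q = (63·(-8) − 9·(-113))/171 = 3.
Residuals: -4/9, 2/9, 2/3, -4/9; SSR = 8/9.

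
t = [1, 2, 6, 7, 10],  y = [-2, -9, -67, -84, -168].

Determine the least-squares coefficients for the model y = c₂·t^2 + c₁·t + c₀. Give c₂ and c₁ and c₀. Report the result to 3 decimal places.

c₂ = -1.456, c₁ = -2.366, c₀ = 1.623

Compute the Gram sums: Σt^2·t^2 = 13714, Σt^2·t = 1568, Σt^2 = 190, Σt·t = 190, Σt = 26, Σ1 = 5.
And Σt^2·y = -23366, Σt·y = -2690, Σy = -330.
So AᵀA·[c₂, c₁, c₀]ᵀ = Aᵀy: [[13714, 1568, 190]; [1568, 190, 26]; [190, 26, 5]]·[c₂, c₁, c₀]ᵀ = [-23366, -2690, -330]ᵀ.
Row-reducing yields c₂ = -35431/24339, c₁ = -57595/24339, c₀ = 13166/8113.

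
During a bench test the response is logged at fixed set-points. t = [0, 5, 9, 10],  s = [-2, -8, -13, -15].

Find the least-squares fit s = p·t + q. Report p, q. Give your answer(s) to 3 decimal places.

p = -1.274, q = -1.855

Sums needed: Σt·t = 206, Σt = 24, Σ1 = 4.
For Xᵀs: Σt·s = -307, Σs = -38.
Determinant 206·4 − 24² = 248.
p = ((-307)·4 − 24·(-38))/248 = -79/62; q = (206·(-38) − 24·(-307))/248 = -115/62.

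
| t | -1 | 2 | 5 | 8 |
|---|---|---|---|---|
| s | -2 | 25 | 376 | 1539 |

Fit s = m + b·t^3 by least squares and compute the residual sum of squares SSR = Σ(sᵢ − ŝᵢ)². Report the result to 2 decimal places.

SSR = 0.17

Compute the Gram sums: Σ1 = 4, Σt^3 = 644, Σt^3·t^3 = 277834.
Moment sums: Σs = 1938, Σt^3·s = 835170.
Normal equations: [[4, 644]; [644, 277834]]·[m, b]ᵀ = [1938, 835170]ᵀ.
det = 4·277834 − 644² = 696600.
m = (1938·277834 − 644·835170)/696600 = 5489/6450; b = (4·835170 − 644·1938)/696600 = 9688/3225.
Residuals: 329/2150, 251/2150, -763/2150, 183/2150; SSR = 183/1075.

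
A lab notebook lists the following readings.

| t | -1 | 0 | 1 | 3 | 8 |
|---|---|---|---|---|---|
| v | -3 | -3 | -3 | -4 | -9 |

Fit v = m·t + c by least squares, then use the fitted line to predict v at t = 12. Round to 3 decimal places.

v̂ = -11.268

With design matrix M, MᵀM = [[75, 11]; [11, 5]] and Mᵀv = [-84, -22]ᵀ.
Eliminating c: 5·(row 1) − 11·(row 2) gives 254·m = 5·(-84) − 11·(-22) = -178, so m = -89/127.
Then c = ((-22) − 11·(-89/127))/5 = -363/127.
At t = 12: v̂ = (-89/127)·(12) + (-363/127)·(1) = -1431/127.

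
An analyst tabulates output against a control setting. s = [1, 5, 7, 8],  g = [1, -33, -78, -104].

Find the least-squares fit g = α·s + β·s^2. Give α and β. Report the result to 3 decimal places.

With design matrix X, XᵀX = [[139, 981]; [981, 7123]] and Xᵀg = [-1542, -11302]ᵀ.
det = 139·7123 − 981² = 27736.
α = ((-1542)·7123 − 981·(-11302))/27736 = 25899/6934; β = (139·(-11302) − 981·(-1542))/27736 = -14569/6934.

α = 3.735, β = -2.101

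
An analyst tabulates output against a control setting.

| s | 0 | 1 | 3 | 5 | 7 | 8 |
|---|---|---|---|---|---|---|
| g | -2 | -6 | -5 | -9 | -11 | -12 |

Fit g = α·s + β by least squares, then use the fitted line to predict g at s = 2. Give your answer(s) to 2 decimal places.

ĝ = -5.23

Entries of AᵀA: Σs·s = 148, Σs = 24, Σ1 = 6.
Right-hand side: Σs·g = -239, Σg = -45.
Eliminating β: 6·(row 1) − 24·(row 2) gives 312·α = 6·(-239) − 24·(-45) = -354, so α = -59/52.
Then β = ((-45) − 24·(-59/52))/6 = -77/26.
At s = 2: ĝ = (-59/52)·(2) + (-77/26)·(1) = -68/13.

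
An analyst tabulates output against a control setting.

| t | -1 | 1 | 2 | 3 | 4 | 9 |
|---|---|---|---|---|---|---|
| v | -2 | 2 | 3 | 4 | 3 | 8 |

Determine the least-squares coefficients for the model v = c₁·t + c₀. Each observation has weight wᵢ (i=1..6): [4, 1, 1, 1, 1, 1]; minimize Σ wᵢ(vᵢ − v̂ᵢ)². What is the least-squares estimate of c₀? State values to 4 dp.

From the data, Σwᵢ·t·t = 115, Σwᵢ·t = 15, Σwᵢ·1 = 9.
For XᵀWv: Σwᵢ·t·v = 112, Σwᵢ·v = 12.
Normal equations: [[115, 15]; [15, 9]]·[c₁, c₀]ᵀ = [112, 12]ᵀ.
Determinant 115·9 − 15² = 810.
c₁ = (112·9 − 15·12)/810 = 46/45; c₀ = (115·12 − 15·112)/810 = -10/27.

c₀ = -0.3704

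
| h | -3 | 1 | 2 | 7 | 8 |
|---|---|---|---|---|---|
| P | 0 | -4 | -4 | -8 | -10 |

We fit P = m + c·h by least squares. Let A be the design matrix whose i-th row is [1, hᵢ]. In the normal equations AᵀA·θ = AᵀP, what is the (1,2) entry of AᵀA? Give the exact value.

Row 1 ↔ basis 1, column 2 ↔ basis h, so (AᵀA)_{1,2} = Σᵢ h = (1)·(-3) + (1)·(1) + (1)·(2) + (1)·(7) + (1)·(8) = 15.

15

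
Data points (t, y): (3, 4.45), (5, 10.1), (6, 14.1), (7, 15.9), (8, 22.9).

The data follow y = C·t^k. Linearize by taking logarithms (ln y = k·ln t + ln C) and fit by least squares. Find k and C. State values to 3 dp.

k = 1.616, C = 0.751

With ln yᵢ as the transformed response and ln tᵢ as the regressor:
Sums: Σln t = 8.5252, Σ(ln t)² = 15.1183, Σln y = 12.3491, Σln t·ln y = 21.9973.
Normal system: [[15.1183, 8.5252]; [8.5252, 5]]·[k, ln C]ᵀ = [21.9973, 12.3491]ᵀ.
Slope k = (n·Σln t·ln y − Σln t·Σln y)/(n·Σ(ln t)² − (Σln t)²) = (5·21.9973 − 8.5252·12.3491)/2.9130 = 1.61648; ln C = (Σln y − k·Σln t)/n = -0.28633, so C = exp(-0.28633) = 0.75101.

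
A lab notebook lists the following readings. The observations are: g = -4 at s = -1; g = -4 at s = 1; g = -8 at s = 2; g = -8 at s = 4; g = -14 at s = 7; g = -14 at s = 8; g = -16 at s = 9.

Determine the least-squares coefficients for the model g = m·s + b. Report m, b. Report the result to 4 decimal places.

Setting ∂/∂m … = 0 gives: 216·m + 30·b = -402;  30·m + 7·b = -68.
(Σs·s = 216, Σs = 30, Σ1 = 7, Σs·g = -402, Σg = -68.)
Determinant 216·7 − 30² = 612.
m = ((-402)·7 − 30·(-68))/612 = -43/34; b = (216·(-68) − 30·(-402))/612 = -73/17.

m = -1.2647, b = -4.2941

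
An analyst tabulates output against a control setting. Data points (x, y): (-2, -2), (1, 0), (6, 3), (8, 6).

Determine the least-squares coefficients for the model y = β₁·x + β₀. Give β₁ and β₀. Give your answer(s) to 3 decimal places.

β₁ = 0.753, β₀ = -0.697

Normal-equation sums: Σx·x = 105, Σx = 13, Σ1 = 4.
And Σx·y = 70, Σy = 7.
So AᵀA·[β₁, β₀]ᵀ = Aᵀy: [[105, 13]; [13, 4]]·[β₁, β₀]ᵀ = [70, 7]ᵀ.
Eliminating β₀: 4·(row 1) − 13·(row 2) gives 251·β₁ = 4·70 − 13·7 = 189, so β₁ = 189/251.
Then β₀ = (7 − 13·(189/251))/4 = -175/251.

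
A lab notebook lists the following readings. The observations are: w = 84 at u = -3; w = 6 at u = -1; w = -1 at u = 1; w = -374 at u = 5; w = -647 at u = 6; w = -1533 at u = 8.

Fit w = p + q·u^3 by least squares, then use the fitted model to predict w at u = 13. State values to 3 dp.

Normal-equation sums: Σ1 = 6, Σu^3 = 826, Σu^3·u^3 = 325156.
For Xᵀw: Σw = -2465, Σu^3·w = -973673.
Eliminating q: 325156·(row 1) − 826·(row 2) gives 1268660·p = 325156·(-2465) − 826·(-973673) = 2744358, so p = 1372179/634330.
Then q = ((-973673) − 826·(1372179/634330))/325156 = -951487/317165.
At u = 13: ŵ = (1372179/634330)·(1) + (-951487/317165)·(2197) = -4179461699/634330.

ŵ = -6588.781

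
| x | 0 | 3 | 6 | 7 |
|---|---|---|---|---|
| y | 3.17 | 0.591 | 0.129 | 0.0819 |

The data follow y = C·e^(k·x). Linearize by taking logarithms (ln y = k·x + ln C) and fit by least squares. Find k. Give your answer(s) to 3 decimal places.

Let Y = ln y. Fitting Y = k·x + ln C by least squares:
AᵀA = [[94.0000, 16.0000]; [16.0000, 4]], rhs = [-31.3813, -3.9224]ᵀ  (here Σx = 16.0000, Σ(x)² = 94.0000, Σln y = -3.9224, Σx·ln y = -31.3813).
Δ = 94.0000·4 − (16.0000)² = 120.0000; k = (-31.3813·4 − 16.0000·-3.9224)/120.0000 = -0.52305, ln C = (94.0000·-3.9224 − 16.0000·-31.3813)/120.0000 = 1.11162.

k = -0.523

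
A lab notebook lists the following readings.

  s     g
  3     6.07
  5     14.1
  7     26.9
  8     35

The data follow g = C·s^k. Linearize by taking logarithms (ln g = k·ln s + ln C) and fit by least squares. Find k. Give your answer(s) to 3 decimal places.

k = 1.784

Let Y = ln g. Fitting Y = k·ln s + ln C by least squares:
Sums: Σln s = 6.7334, Σ(ln s)² = 11.9079, Σln g = 11.2970, Σln s·ln g = 20.0394.
Normal system: [[11.9079, 6.7334]; [6.7334, 4]]·[k, ln C]ᵀ = [20.0394, 11.2970]ᵀ.
Δ = 11.9079·4 − (6.7334)² = 2.2928; k = (20.0394·4 − 6.7334·11.2970)/2.2928 = 1.78390, ln C = (11.9079·11.2970 − 6.7334·20.0394)/2.2928 = -0.17867.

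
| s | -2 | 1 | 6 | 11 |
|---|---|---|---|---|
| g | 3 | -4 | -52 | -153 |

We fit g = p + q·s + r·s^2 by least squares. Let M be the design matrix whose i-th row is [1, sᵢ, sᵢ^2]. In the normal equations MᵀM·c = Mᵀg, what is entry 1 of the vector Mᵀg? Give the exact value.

Entry 1 ↔ basis 1, so (Mᵀg)_{1} = Σᵢ gᵢ = (1)·(3) + (1)·(-4) + (1)·(-52) + (1)·(-153) = -206.

-206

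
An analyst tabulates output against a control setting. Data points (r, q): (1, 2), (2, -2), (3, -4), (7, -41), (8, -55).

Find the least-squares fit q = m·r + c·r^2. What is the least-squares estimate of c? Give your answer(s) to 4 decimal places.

c = -1.0825

The normal equations are: 127·m + 891·c = -741;  891·m + 6595·c = -5571.
Δ = 127·6595 − 891² = 43684.
m = ((-741)·6595 − 891·(-5571))/43684 = 38433/21842; c = (127·(-5571) − 891·(-741))/43684 = -23643/21842.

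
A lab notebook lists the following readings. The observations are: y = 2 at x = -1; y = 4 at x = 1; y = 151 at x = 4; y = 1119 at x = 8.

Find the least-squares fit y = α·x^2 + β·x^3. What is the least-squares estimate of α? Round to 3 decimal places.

α = 1.444

Sums needed: Σx^2·x^2 = 4354, Σx^2·x^3 = 33792, Σx^3·x^3 = 266242.
And Σx^2·y = 74038, Σx^3·y = 582594.
Δ = 4354·266242 − 33792² = 17318404.
α = (74038·266242 − 33792·582594)/17318404 = 6252187/4329601; β = (4354·582594 − 33792·74038)/17318404 = 8680545/4329601.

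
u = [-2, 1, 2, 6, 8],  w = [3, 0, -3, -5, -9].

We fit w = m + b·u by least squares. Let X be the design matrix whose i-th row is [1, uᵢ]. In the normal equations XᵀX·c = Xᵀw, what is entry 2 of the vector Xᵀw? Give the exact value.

-114

Entry 2 ↔ basis u, so (Xᵀw)_{2} = Σᵢ (u)·wᵢ = (-2)·(3) + (1)·(0) + (2)·(-3) + (6)·(-5) + (8)·(-9) = -114.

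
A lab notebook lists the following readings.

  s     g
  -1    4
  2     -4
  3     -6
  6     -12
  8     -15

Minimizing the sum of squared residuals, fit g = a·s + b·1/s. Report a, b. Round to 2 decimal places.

a = -1.87, b = -1.80

Forming AᵀA = [[114, 5]; [5, 809/576]] and Aᵀg = [-222, -95/8]ᵀ gives AᵀA·[a, b]ᵀ = Aᵀg.
Eliminating b: (809/576)·(row 1) − 5·(row 2) gives (12971/96)·a = (809/576)·(-222) − 5·(-95/8) = -24233/96, so a = -24233/12971.
Then b = ((-95/8) − 5·(-24233/12971))/(809/576) = -23400/12971.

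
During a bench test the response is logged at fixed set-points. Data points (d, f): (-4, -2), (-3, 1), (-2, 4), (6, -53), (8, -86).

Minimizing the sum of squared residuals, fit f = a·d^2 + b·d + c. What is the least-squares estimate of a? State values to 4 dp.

a = -0.9735

AᵀA·[a, b, c]ᵀ = Aᵀf reads: 5745·a + 629·b + 129·c = -7419;  629·a + 129·b + 5·c = -1009;  129·a + 5·b + 5·c = -136.
(Σd^2·d^2 = 5745, Σd^2·d = 629, Σd^2 = 129, Σd·d = 129, Σd = 5, Σ1 = 5, Σd^2·f = -7419, Σd·f = -1009, Σf = -136.)
Row-reducing yields a = -7557/7763, b = -96729/31052, c = 4571/4436.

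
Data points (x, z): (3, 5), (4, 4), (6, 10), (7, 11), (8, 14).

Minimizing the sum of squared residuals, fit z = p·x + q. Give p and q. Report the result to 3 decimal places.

Compute the Gram sums: Σx·x = 174, Σx = 28, Σ1 = 5.
And Σx·z = 280, Σz = 44.
So AᵀA·[p, q]ᵀ = Aᵀz: [[174, 28]; [28, 5]]·[p, q]ᵀ = [280, 44]ᵀ.
det = 174·5 − 28² = 86.
p = (280·5 − 28·44)/86 = 84/43; q = (174·44 − 28·280)/86 = -92/43.

p = 1.953, q = -2.140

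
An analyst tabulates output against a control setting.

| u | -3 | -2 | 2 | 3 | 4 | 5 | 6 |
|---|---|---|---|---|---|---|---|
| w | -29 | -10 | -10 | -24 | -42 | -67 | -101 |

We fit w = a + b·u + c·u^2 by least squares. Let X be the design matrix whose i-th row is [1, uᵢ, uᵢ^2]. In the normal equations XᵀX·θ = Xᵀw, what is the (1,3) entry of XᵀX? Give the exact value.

Row 1 ↔ basis 1, column 3 ↔ basis u^2, so (XᵀX)_{1,3} = Σᵢ u^2 = (1)·(9) + (1)·(4) + (1)·(4) + (1)·(9) + (1)·(16) + (1)·(25) + (1)·(36) = 103.

103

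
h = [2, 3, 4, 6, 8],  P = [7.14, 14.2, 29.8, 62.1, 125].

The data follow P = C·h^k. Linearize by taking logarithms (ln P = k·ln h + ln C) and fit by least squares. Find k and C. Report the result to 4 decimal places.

Linearized form: ln P = k·ln h + ln C. From the 5 transformed points,
AᵀA = [[11.1437, 7.0493]; [7.0493, 5]], rhs = [26.4211, 16.9705]ᵀ  (here Σln h = 7.0493, Σ(ln h)² = 11.1437, Σln P = 16.9705, Σln h·ln P = 26.4211).
Δ = 11.1437·5 − (7.0493)² = 6.0265; k = (26.4211·5 − 7.0493·16.9705)/6.0265 = 2.07021, ln C = (11.1437·16.9705 − 7.0493·26.4211)/6.0265 = 0.47542, so C = exp(0.47542) = 1.60869.

k = 2.0702, C = 1.6087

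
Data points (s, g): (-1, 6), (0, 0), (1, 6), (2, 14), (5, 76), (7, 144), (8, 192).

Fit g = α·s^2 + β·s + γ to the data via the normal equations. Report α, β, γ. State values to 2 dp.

α = 2.97, β = -0.19, γ = 2.09

Normal-equation sums: Σs^2·s^2 = 7140, Σs^2·s = 988, Σs^2 = 144, Σs·s = 144, Σs = 22, Σ1 = 7.
And Σs^2·g = 21312, Σs·g = 2952, Σg = 438.
AᵀA·[α, β, γ]ᵀ = Aᵀg becomes [[7140, 988, 144]; [988, 144, 22]; [144, 22, 7]]·[α, β, γ]ᵀ = [21312, 2952, 438]ᵀ.
Inverting the 3×3 Gram matrix, [α, β, γ]ᵀ = [33837/11396, -2187/11396, 11931/5698]ᵀ.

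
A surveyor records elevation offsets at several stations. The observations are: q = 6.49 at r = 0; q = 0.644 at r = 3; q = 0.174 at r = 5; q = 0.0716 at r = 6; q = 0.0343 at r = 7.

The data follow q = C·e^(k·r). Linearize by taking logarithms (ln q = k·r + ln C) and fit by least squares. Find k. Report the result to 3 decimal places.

With ln qᵢ as the transformed response and rᵢ as the regressor:
AᵀA = [[119.0000, 21.0000]; [21.0000, 5]], rhs = [-49.4919, -6.3278]ᵀ  (here Σr = 21.0000, Σ(r)² = 119.0000, Σln q = -6.3278, Σr·ln q = -49.4919).
Slope k = (n·Σr·ln q − Σr·Σln q)/(n·Σ(r)² − (Σr)²) = (5·-49.4919 − 21.0000·-6.3278)/154.0000 = -0.74400; ln C = (Σln q − k·Σr)/n = 1.85926.

k = -0.744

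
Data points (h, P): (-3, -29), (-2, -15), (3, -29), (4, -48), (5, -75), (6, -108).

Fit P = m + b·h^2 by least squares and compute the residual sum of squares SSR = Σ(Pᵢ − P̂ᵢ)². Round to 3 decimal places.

SSR = 2.518

Compute the Gram sums: Σ1 = 6, Σh^2 = 99, Σh^2·h^2 = 2355.
Moment sums: ΣP = -304, Σh^2·P = -7113.
Eliminating b: 2355·(row 1) − 99·(row 2) gives 4329·m = 2355·(-304) − 99·(-7113) = -11733, so m = -3911/1443.
Then b = ((-7113) − 99·(-3911/1443))/2355 = -1398/481.
Residuals: -190/1443, -958/1443, -190/1443, 1751/1443, 536/1443, -73/111; SSR = 3634/1443.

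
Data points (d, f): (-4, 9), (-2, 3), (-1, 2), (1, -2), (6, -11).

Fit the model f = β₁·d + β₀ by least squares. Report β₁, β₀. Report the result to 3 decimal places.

MᵀM·[β₁, β₀]ᵀ = Mᵀf reads: 58·β₁ + 0·β₀ = -112;  0·β₁ + 5·β₀ = 1.
(Σd·d = 58, Σd = 0, Σ1 = 5, Σd·f = -112, Σf = 1.)
Δ = 58·5 − 0² = 290.
β₁ = ((-112)·5 − 0·1)/290 = -56/29; β₀ = (58·1 − 0·(-112))/290 = 1/5.

β₁ = -1.931, β₀ = 0.200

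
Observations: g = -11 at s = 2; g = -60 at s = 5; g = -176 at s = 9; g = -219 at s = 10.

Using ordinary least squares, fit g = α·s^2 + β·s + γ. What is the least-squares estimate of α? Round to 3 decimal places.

α = -1.974

The normal system MᵀM·[α, β, γ]ᵀ = Mᵀg is [[17202, 1862, 210]; [1862, 210, 26]; [210, 26, 4]]·[α, β, γ]ᵀ = [-37700, -4096, -466]ᵀ.
Inverting the 3×3 Gram matrix, [α, β, γ]ᵀ = [-1542/781, -23/11, 53/71]ᵀ.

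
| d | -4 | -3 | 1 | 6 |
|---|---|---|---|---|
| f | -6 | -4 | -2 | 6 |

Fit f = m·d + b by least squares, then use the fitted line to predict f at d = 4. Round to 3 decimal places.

Entries of MᵀM: Σd·d = 62, Σd = 0, Σ1 = 4.
Moment sums: Σd·f = 70, Σf = -6.
So MᵀM·[m, b]ᵀ = Mᵀf: [[62, 0]; [0, 4]]·[m, b]ᵀ = [70, -6]ᵀ.
Δ = 62·4 − 0² = 248.
m = (70·4 − 0·(-6))/248 = 35/31; b = (62·(-6) − 0·70)/248 = -3/2.
At d = 4: f̂ = (35/31)·(4) + (-3/2)·(1) = 187/62.

f̂ = 3.016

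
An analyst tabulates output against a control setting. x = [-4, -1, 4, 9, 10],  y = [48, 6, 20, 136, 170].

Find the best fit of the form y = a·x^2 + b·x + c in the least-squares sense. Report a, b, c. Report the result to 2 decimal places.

AᵀA·[a, b, c]ᵀ = Aᵀy reads: 17074·a + 1728·b + 214·c = 29110;  1728·a + 214·b + 18·c = 2806;  214·a + 18·b + 5·c = 380.
(Σx^2·x^2 = 17074, Σx^2·x = 1728, Σx^2 = 214, Σx·x = 214, Σx = 18, Σ1 = 5, Σx^2·y = 29110, Σx·y = 2806, Σy = 380.)
Inverting the 3×3 Gram matrix, [a, b, c]ᵀ = [674493/329863, -1149809/329863, 340600/329863]ᵀ.

a = 2.04, b = -3.49, c = 1.03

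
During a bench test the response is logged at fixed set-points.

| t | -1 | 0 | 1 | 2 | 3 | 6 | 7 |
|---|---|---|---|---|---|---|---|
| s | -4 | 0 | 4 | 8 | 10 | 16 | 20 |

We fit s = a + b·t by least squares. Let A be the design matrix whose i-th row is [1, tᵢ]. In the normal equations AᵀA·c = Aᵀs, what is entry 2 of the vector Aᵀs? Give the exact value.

290

Entry 2 ↔ basis t, so (Aᵀs)_{2} = Σᵢ (t)·sᵢ = (-1)·(-4) + (0)·(0) + (1)·(4) + (2)·(8) + (3)·(10) + (6)·(16) + (7)·(20) = 290.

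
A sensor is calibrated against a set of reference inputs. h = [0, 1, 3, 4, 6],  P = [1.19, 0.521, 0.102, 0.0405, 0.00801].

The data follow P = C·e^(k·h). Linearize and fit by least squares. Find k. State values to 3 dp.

Taking logs, ln P = k·h + ln C, so regress ln P on h.
Σh = 14.0000, Σ(h)² = 62.0000, Σln P = -10.7944, Σh·ln P = -49.2886.
Equations: 62.0000·k + 14.0000·ln C = -49.2886;  14.0000·k + 5·ln C = -10.7944.
Δ = 62.0000·5 − (14.0000)² = 114.0000; k = (-49.2886·5 − 14.0000·-10.7944)/114.0000 = -0.83616, ln C = (62.0000·-10.7944 − 14.0000·-49.2886)/114.0000 = 0.18237.

k = -0.836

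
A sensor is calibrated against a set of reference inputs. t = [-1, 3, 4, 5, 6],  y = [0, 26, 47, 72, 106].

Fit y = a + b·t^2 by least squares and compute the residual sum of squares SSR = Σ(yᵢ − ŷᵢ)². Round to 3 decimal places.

SSR = 3.999

The normal equations are: 5·a + 87·b = 251;  87·a + 2259·b = 6602.
Determinant 5·2259 − 87² = 3726.
a = (251·2259 − 87·6602)/3726 = -2455/1242; b = (5·6602 − 87·251)/3726 = 11173/3726.
Residuals: -1904/1863, 614/621, 3719/3726, -1844/1863, 31/1242; SSR = 14899/3726.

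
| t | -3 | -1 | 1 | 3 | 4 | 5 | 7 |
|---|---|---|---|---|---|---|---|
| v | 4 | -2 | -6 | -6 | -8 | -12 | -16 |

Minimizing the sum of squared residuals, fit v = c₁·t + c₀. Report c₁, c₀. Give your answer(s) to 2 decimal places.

Sums needed: Σt·t = 110, Σt = 16, Σ1 = 7.
Right-hand side: Σt·v = -238, Σv = -46.
So AᵀA·[c₁, c₀]ᵀ = Aᵀv: [[110, 16]; [16, 7]]·[c₁, c₀]ᵀ = [-238, -46]ᵀ.
Δ = 110·7 − 16² = 514.
c₁ = ((-238)·7 − 16·(-46))/514 = -465/257; c₀ = (110·(-46) − 16·(-238))/514 = -626/257.

c₁ = -1.81, c₀ = -2.44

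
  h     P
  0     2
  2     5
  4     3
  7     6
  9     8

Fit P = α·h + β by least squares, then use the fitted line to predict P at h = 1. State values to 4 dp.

P̂ = 2.8571

Compute the Gram sums: Σh·h = 150, Σh = 22, Σ1 = 5.
Right-hand side: Σh·P = 136, ΣP = 24.
So XᵀX·[α, β]ᵀ = XᵀP: [[150, 22]; [22, 5]]·[α, β]ᵀ = [136, 24]ᵀ.
Determinant 150·5 − 22² = 266.
α = (136·5 − 22·24)/266 = 4/7; β = (150·24 − 22·136)/266 = 16/7.
At h = 1: P̂ = (4/7)·(1) + (16/7)·(1) = 20/7.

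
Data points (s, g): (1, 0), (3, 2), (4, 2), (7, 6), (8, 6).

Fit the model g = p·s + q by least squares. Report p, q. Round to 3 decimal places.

Setting ∂/∂p … = 0 gives: 139·p + 23·q = 104;  23·p + 5·q = 16.
Eliminating q: 5·(row 1) − 23·(row 2) gives 166·p = 5·104 − 23·16 = 152, so p = 76/83.
Then q = (16 − 23·(76/83))/5 = -84/83.

p = 0.916, q = -1.012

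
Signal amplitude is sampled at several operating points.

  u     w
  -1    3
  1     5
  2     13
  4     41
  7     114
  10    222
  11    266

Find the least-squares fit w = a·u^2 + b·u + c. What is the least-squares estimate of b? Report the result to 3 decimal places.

The normal system XᵀX·[a, b, c]ᵀ = Xᵀw is [[27316, 2746, 292]; [2746, 292, 34]; [292, 34, 7]]·[a, b, c]ᵀ = [60688, 6136, 664]ᵀ.
Inverting the 3×3 Gram matrix, [a, b, c]ᵀ = [5660/2779, 4528/2779, 5512/2779]ᵀ.

b = 1.629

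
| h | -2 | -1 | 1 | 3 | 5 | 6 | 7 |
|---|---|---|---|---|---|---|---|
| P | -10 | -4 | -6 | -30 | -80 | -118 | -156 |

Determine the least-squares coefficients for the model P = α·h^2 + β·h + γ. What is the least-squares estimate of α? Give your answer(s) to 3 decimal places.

Forming MᵀM = [[4421, 703, 125]; [703, 125, 19]; [125, 19, 7]] and MᵀP = [-14212, -2272, -404]ᵀ gives MᵀM·[α, β, γ]ᵀ = MᵀP.
Solving the 3×3 system (Gaussian elimination) gives α = -75523/24882, β = -24217/24882, γ = -3615/4147.

α = -3.035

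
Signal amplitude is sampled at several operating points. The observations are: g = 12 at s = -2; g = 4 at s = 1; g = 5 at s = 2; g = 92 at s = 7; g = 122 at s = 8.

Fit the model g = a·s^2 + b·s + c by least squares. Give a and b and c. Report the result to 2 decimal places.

a = 2.06, b = -1.42, c = 1.31

Forming XᵀX = [[6530, 856, 122]; [856, 122, 16]; [122, 16, 5]] and Xᵀg = [12388, 1610, 235]ᵀ gives XᵀX·[a, b, c]ᵀ = Xᵀg.
Solving the 3×3 system (Gaussian elimination) gives a = 9947/4831, b = -6869/4831, c = 6331/4831.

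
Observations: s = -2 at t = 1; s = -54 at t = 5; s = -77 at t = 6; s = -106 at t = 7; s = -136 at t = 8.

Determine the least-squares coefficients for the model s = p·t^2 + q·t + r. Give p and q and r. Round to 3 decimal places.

The normal system MᵀM·[p, q, r]ᵀ = Mᵀs is [[8419, 1197, 175]; [1197, 175, 27]; [175, 27, 5]]·[p, q, r]ᵀ = [-18022, -2564, -375]ᵀ.
Row-reducing yields p = -17911/8702, q = -6055/8702, r = 3466/4351.

p = -2.058, q = -0.696, r = 0.797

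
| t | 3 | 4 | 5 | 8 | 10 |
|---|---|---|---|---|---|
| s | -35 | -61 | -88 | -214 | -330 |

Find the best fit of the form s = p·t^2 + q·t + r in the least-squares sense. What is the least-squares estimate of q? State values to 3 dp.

q = -1.251

Sums needed: Σt^2·t^2 = 15058, Σt^2·t = 1728, Σt^2 = 214, Σt·t = 214, Σt = 30, Σ1 = 5.
And Σt^2·s = -50187, Σt·s = -5801, Σs = -728.
Normal equations: [[15058, 1728, 214]; [1728, 214, 30]; [214, 30, 5]]·[p, q, r]ᵀ = [-50187, -5801, -728]ᵀ.
Solving the 3×3 system (Gaussian elimination) gives p = -26801/8558, q = -10705/8558, r = -17366/4279.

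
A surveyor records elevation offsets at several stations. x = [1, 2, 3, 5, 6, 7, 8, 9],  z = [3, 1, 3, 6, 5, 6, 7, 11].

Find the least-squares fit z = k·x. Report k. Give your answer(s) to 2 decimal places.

With design matrix M, MᵀM = [[269]] and Mᵀz = [271]ᵀ.
Hence k = 271 / 269 ≈ 1.00743.

k = 1.01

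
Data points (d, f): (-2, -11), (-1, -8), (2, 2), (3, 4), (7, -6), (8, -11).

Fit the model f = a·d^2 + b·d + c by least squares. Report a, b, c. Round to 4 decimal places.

a = -0.5828, b = 3.5991, c = -2.4732

The normal system MᵀM·[a, b, c]ᵀ = Mᵀf is [[6611, 881, 131]; [881, 131, 17]; [131, 17, 6]]·[a, b, c]ᵀ = [-1006, -84, -30]ᵀ.
Row-reducing yields a = -12679/21756, b = 78301/21756, c = -4484/1813.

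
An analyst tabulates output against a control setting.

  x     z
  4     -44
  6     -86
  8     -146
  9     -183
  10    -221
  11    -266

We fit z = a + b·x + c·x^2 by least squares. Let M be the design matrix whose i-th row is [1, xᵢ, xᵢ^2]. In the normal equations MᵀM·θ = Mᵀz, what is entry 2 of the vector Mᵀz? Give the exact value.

Entry 2 ↔ basis x, so (Mᵀz)_{2} = Σᵢ (x)·zᵢ = (4)·(-44) + (6)·(-86) + (8)·(-146) + (9)·(-183) + (10)·(-221) + (11)·(-266) = -8643.

-8643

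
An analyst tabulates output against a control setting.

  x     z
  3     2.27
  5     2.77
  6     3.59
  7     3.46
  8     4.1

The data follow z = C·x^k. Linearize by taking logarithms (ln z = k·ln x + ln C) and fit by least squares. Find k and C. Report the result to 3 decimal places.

k = 0.590, C = 1.160

With ln zᵢ as the transformed response and ln xᵢ as the regressor:
Σln x = 8.5252, Σ(ln x)² = 15.1183, Σln z = 5.7690, Σln x·ln z = 10.1800.
Equations: 15.1183·k + 8.5252·ln C = 10.1800;  8.5252·k + 5·ln C = 5.7690.
Slope k = (n·Σln x·ln z − Σln x·Σln z)/(n·Σ(ln x)² − (Σln x)²) = (5·10.1800 − 8.5252·5.7690)/2.9130 = 0.58977; ln C = (Σln z − k·Σln x)/n = 0.14823, so C = exp(0.14823) = 1.15978.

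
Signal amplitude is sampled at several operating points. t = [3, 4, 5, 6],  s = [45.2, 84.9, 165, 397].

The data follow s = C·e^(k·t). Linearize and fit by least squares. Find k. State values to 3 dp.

k = 0.718

Let Y = ln s. Fitting Y = k·t + ln C by least squares:
Σt = 18.0000, Σ(t)² = 86.0000, Σln s = 19.3425, Σt·ln s = 90.6325.
Normal system: [[86.0000, 18.0000]; [18.0000, 4]]·[k, ln C]ᵀ = [90.6325, 19.3425]ᵀ.
Solving (det = 20.0000): k = 0.71830, ln C = 1.60327.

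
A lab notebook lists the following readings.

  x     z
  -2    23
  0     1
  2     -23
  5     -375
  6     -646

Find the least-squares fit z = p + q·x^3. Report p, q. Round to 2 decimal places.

p = 0.18, q = -2.99

The normal equations are: 5·p + 341·q = -1020;  341·p + 62409·q = -186779.
Determinant 5·62409 − 341² = 195764.
p = ((-1020)·62409 − 341·(-186779))/195764 = 34459/195764; q = (5·(-186779) − 341·(-1020))/195764 = -586075/195764.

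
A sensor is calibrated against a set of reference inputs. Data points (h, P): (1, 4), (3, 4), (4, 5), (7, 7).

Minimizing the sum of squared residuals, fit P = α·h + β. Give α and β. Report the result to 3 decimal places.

Entries of AᵀA: Σh·h = 75, Σh = 15, Σ1 = 4.
Moment sums: Σh·P = 85, ΣP = 20.
So AᵀA·[α, β]ᵀ = AᵀP: [[75, 15]; [15, 4]]·[α, β]ᵀ = [85, 20]ᵀ.
det = 75·4 − 15² = 75.
α = (85·4 − 15·20)/75 = 8/15; β = (75·20 − 15·85)/75 = 3.

α = 0.533, β = 3.000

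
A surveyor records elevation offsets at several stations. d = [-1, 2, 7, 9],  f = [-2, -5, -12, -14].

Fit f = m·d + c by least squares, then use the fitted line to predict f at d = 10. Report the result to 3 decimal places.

The normal equations are: 135·m + 17·c = -218;  17·m + 4·c = -33.
Eliminating c: 4·(row 1) − 17·(row 2) gives 251·m = 4·(-218) − 17·(-33) = -311, so m = -311/251.
Then c = ((-33) − 17·(-311/251))/4 = -749/251.
At d = 10: f̂ = (-311/251)·(10) + (-749/251)·(1) = -3859/251.

f̂ = -15.375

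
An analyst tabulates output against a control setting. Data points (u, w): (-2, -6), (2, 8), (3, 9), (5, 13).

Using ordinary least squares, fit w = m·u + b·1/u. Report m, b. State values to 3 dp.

m = 2.444, b = 4.336

Normal-equation sums: Σu·u = 42, Σu·1/u = 4, Σ1/u·1/u = 293/450.
Right-hand side: Σu·w = 120, Σ1/u·w = 63/5.
AᵀA·[m, b]ᵀ = Aᵀw becomes [[42, 4]; [4, 293/450]]·[m, b]ᵀ = [120, 63/5]ᵀ.
Δ = 42·(293/450) − 4² = 851/75.
m = (120·(293/450) − 4·(63/5))/(851/75) = 2080/851; b = (42·(63/5) − 4·120)/(851/75) = 3690/851.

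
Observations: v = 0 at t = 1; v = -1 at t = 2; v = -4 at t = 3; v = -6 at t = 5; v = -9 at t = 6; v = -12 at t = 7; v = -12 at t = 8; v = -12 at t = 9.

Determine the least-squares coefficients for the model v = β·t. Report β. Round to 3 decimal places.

β = -1.435

From the data, Σt·t = 269.
For Xᵀv: Σt·v = -386.
Hence β = -386 / 269 ≈ -1.43494.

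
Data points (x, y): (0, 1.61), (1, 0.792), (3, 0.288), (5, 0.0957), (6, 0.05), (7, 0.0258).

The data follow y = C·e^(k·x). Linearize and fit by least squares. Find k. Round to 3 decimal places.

Linearized form: ln y = k·x + ln C. From the 6 transformed points,
Sums: Σx = 22.0000, Σ(x)² = 120.0000, Σln y = -10.0014, Σx·ln y = -59.2763.
Normal system: [[120.0000, 22.0000]; [22.0000, 6]]·[k, ln C]ᵀ = [-59.2763, -10.0014]ᵀ.
Δ = 120.0000·6 − (22.0000)² = 236.0000; k = (-59.2763·6 − 22.0000·-10.0014)/236.0000 = -0.57469, ln C = (120.0000·-10.0014 − 22.0000·-59.2763)/236.0000 = 0.44030.

k = -0.575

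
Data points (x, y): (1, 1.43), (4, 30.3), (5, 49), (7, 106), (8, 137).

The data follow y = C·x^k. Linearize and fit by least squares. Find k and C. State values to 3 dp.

With ln yᵢ as the transformed response and ln xᵢ as the regressor:
Σln x = 7.0211, Σ(ln x)² = 12.6227, Σln y = 17.2441, Σln x·ln y = 30.2979.
Normal system: [[12.6227, 7.0211]; [7.0211, 5]]·[k, ln C]ᵀ = [30.2979, 17.2441]ᵀ.
Solving (det = 13.8181): k = 2.20129, ln C = 0.35772, so C = exp(0.35772) = 1.43006.

k = 2.201, C = 1.430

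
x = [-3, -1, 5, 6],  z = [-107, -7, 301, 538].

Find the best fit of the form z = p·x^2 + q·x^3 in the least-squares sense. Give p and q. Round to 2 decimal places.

MᵀM·[p, q]ᵀ = Mᵀz reads: 2003·p + 10657·q = 25923;  10657·p + 63011·q = 156729.
Δ = 2003·63011 − 10657² = 12639384.
p = (25923·63011 − 10657·156729)/12639384 = -1534450/526641; q = (2003·156729 − 10657·25923)/12639384 = 1569449/526641.

p = -2.91, q = 2.98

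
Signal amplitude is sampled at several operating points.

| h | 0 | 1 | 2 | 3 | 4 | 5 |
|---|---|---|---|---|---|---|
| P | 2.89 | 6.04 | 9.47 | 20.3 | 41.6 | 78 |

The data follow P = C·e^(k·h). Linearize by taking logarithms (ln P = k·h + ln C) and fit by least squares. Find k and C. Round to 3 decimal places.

Taking logs, ln P = k·h + ln C, so regress ln P on h.
Σh = 15.0000, Σ(h)² = 55.0000, Σln P = 16.2032, Σh·ln P = 52.0225.
Equations: 55.0000·k + 15.0000·ln C = 52.0225;  15.0000·k + 6·ln C = 16.2032.
Solving (det = 105.0000): k = 0.65797, ln C = 1.05562, so C = exp(1.05562) = 2.87375.

k = 0.658, C = 2.874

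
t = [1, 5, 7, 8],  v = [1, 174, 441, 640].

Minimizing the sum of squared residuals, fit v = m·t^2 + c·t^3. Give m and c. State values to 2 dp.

m = 1.90, c = 1.01

Sums needed: Σt^2·t^2 = 7123, Σt^2·t^3 = 52701, Σt^3·t^3 = 395419.
Moment sums: Σt^2·v = 66920, Σt^3·v = 500694.
So MᵀM·[m, c]ᵀ = Mᵀv: [[7123, 52701]; [52701, 395419]]·[m, c]ᵀ = [66920, 500694]ᵀ.
det = 7123·395419 − 52701² = 39174136.
m = (66920·395419 − 52701·500694)/39174136 = 37182493/19587068; c = (7123·500694 − 52701·66920)/39174136 = 19846221/19587068.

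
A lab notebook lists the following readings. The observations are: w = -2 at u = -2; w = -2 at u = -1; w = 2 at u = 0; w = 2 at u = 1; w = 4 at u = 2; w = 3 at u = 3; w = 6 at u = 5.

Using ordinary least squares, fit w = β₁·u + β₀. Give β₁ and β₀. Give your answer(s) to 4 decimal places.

Entries of MᵀM: Σu·u = 44, Σu = 8, Σ1 = 7.
Right-hand side: Σu·w = 55, Σw = 13.
Normal equations: [[44, 8]; [8, 7]]·[β₁, β₀]ᵀ = [55, 13]ᵀ.
Eliminating β₀: 7·(row 1) − 8·(row 2) gives 244·β₁ = 7·55 − 8·13 = 281, so β₁ = 281/244.
Then β₀ = (13 − 8·(281/244))/7 = 33/61.

β₁ = 1.1516, β₀ = 0.5410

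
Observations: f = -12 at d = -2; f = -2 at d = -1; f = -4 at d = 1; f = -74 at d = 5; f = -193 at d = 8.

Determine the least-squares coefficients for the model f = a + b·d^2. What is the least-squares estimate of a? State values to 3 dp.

The normal equations are: 5·a + 95·b = -285;  95·a + 4739·b = -14256.
Determinant 5·4739 − 95² = 14670.
a = ((-285)·4739 − 95·(-14256))/14670 = 247/978; b = (5·(-14256) − 95·(-285))/14670 = -2947/978.

a = 0.253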